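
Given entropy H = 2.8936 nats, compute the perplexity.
18.0582

Perplexity is e^H (or exp(H) for natural log).

H = 2.8936 nats
Perplexity = e^2.8936 = 18.0582

Interpretation: The model's uncertainty is equivalent to choosing uniformly among 18.1 options.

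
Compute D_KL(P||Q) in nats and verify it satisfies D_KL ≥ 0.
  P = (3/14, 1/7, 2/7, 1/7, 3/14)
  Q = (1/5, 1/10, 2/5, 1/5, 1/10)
0.0849 nats

KL divergence satisfies the Gibbs inequality: D_KL(P||Q) ≥ 0 for all distributions P, Q.

D_KL(P||Q) = Σ p(x) log(p(x)/q(x))
Term by term:
  x=0: 3/14 × log_e[(3/14)/(1/5)] = 0.0148
  x=1: 1/7 × log_e[(1/7)/(1/10)] = 0.0510
  x=2: 2/7 × log_e[(2/7)/(2/5)] = -0.0961
  x=3: 1/7 × log_e[(1/7)/(1/5)] = -0.0481
  x=4: 3/14 × log_e[(3/14)/(1/10)] = 0.1633
D_KL(P||Q) = 0.0849 nats

D_KL(P||Q) = 0.0849 ≥ 0 ✓

This non-negativity is a fundamental property: relative entropy cannot be negative because it measures how different Q is from P.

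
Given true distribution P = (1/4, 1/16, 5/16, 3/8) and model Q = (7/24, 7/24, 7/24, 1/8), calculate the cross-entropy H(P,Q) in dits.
0.6731 dits

Cross-entropy: H(P,Q) = -Σ p(x) log q(x)

Alternatively: H(P,Q) = H(P) + D_KL(P||Q)
H(P) = 0.5434 dits
D_KL(P||Q) = 0.1297 dits

H(P,Q) = 0.5434 + 0.1297 = 0.6731 dits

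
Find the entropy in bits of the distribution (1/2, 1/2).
1.0000 bits

Shannon entropy is H(X) = -Σ p(x) log p(x).

For P = (1/2, 1/2):
H = -1/2 × log_2(1/2) -1/2 × log_2(1/2)
H = 1.0000 bits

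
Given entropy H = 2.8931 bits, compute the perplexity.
7.4286

Perplexity is 2^H (or exp(H) for natural log).

H = 2.8931 bits
Perplexity = 2^2.8931 = 7.4286

Interpretation: The model's uncertainty is equivalent to choosing uniformly among 7.4 options.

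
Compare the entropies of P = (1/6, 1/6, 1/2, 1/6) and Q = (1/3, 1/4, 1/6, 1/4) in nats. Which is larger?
Q

Computing entropies in nats:
H(P) = 1.2425
H(Q) = 1.3580

Distribution Q has higher entropy.

Intuition: The distribution closer to uniform (more spread out) has higher entropy.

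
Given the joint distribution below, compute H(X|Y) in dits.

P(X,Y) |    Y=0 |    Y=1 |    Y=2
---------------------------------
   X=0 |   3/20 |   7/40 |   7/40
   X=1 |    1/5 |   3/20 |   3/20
0.2986 dits

Using the chain rule: H(X|Y) = H(X,Y) - H(Y)

First, compute H(X,Y) = 0.7755 dits

Marginal P(Y) = (7/20, 13/40, 13/40)
H(Y) = 0.4769 dits

H(X|Y) = H(X,Y) - H(Y) = 0.7755 - 0.4769 = 0.2986 dits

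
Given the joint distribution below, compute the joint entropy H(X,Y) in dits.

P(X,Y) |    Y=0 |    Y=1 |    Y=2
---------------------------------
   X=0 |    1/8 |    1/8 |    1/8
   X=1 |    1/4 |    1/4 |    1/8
0.7526 dits

Joint entropy is H(X,Y) = -Σ_{x,y} p(x,y) log p(x,y).

Summing over all non-zero entries:
H(X,Y) = -[1/8·log_10(1/8) + 1/8·log_10(1/8) + 1/8·log_10(1/8) + 1/4·log_10(1/4) + 1/4·log_10(1/4) + 1/8·log_10(1/8)]
H(X,Y) = 0.7526 dits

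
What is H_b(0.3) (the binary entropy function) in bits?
0.8813 bits

The binary entropy function is:
H(p) = -p log(p) - (1-p) log(1-p)

H(0.3) = -0.3 × log_2(0.3) - 0.7 × log_2(0.7)
H(0.3) = 0.8813 bits

Note: Binary entropy is maximized at p=0.5 (H=1 bit) and minimized at p=0 or p=1 (H=0).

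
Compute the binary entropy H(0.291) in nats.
0.6030 nats

The binary entropy function is:
H(p) = -p log(p) - (1-p) log(1-p)

H(0.291) = -0.291 × log_e(0.291) - 0.709 × log_e(0.709)
H(0.291) = 0.6030 nats

Note: Binary entropy is maximized at p=0.5 (H=1 bit) and minimized at p=0 or p=1 (H=0).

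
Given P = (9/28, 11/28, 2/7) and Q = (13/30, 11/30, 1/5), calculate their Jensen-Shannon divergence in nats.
0.0082 nats

Jensen-Shannon divergence is:
JSD(P||Q) = 0.5 × D_KL(P||M) + 0.5 × D_KL(Q||M)
where M = 0.5 × (P + Q) is the mixture distribution.

M = 0.5 × (9/28, 11/28, 2/7) + 0.5 × (13/30, 11/30, 1/5) = (0.377381, 0.379762, 0.242857)

D_KL(P||M) = 0.0082 nats
D_KL(Q||M) = 0.0082 nats

JSD(P||Q) = 0.5 × 0.0082 + 0.5 × 0.0082 = 0.0082 nats

Unlike KL divergence, JSD is symmetric and bounded: 0 ≤ JSD ≤ log(2).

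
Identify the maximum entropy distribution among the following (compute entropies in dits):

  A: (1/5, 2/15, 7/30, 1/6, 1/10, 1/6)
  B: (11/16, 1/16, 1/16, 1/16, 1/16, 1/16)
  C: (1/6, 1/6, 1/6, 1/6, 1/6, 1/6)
C

For a discrete distribution over n outcomes, entropy is maximized by the uniform distribution.

Computing entropies:
H(A) = 0.7633 dits
H(B) = 0.4882 dits
H(C) = 0.7782 dits

The uniform distribution (where all probabilities equal 1/6) achieves the maximum entropy of log_10(6) = 0.7782 dits.

Distribution C has the highest entropy.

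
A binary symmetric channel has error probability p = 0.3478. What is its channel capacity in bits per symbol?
0.0679 bits

For a binary symmetric channel (BSC) with error probability p:
Capacity C = 1 - H(p) bits per symbol

where H(p) = -p log₂(p) - (1-p) log₂(1-p) is the binary entropy function.

H(0.3478) = 0.9321 bits
C = 1 - 0.9321 = 0.0679 bits per symbol

This means we can reliably transmit up to 0.0679 bits of information per channel use.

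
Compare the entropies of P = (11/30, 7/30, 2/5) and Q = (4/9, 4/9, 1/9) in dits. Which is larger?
P

Computing entropies in dits:
H(P) = 0.4664
H(Q) = 0.4191

Distribution P has higher entropy.

Intuition: The distribution closer to uniform (more spread out) has higher entropy.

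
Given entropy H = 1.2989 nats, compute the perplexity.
3.6653

Perplexity is e^H (or exp(H) for natural log).

H = 1.2989 nats
Perplexity = e^1.2989 = 3.6653

Interpretation: The model's uncertainty is equivalent to choosing uniformly among 3.7 options.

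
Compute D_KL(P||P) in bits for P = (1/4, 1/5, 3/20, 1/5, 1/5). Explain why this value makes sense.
0.0000 bits

KL divergence satisfies the Gibbs inequality: D_KL(P||Q) ≥ 0 for all distributions P, Q.

D_KL(P||Q) = Σ p(x) log(p(x)/q(x))
Each term is p(x) × log_2(p(x)/p(x)) = p(x) × log_2(1) = 0, so the sum is 0.
D_KL(P||Q) = 0.0000 bits

When P = Q, the KL divergence is exactly 0, as there is no 'divergence' between identical distributions.

This non-negativity is a fundamental property: relative entropy cannot be negative because it measures how different Q is from P.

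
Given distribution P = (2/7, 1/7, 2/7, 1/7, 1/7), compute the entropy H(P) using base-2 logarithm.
2.2359 bits

Shannon entropy is H(X) = -Σ p(x) log p(x).

For P = (2/7, 1/7, 2/7, 1/7, 1/7):
H = -2/7 × log_2(2/7) -1/7 × log_2(1/7) -2/7 × log_2(2/7) -1/7 × log_2(1/7) -1/7 × log_2(1/7)
H = 2.2359 bits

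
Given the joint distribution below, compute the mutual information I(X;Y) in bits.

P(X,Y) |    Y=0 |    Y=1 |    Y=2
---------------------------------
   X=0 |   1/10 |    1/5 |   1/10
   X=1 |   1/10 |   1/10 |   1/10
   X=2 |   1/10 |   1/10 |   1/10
0.0200 bits

Mutual information: I(X;Y) = H(X) + H(Y) - H(X,Y)

Marginals:
P(X) = (2/5, 3/10, 3/10), H(X) = 1.5710 bits
P(Y) = (3/10, 2/5, 3/10), H(Y) = 1.5710 bits

Joint entropy: H(X,Y) = 3.1219 bits

I(X;Y) = 1.5710 + 1.5710 - 3.1219 = 0.0200 bits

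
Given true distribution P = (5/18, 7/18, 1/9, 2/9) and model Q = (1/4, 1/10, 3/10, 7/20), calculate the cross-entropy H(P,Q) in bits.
2.3770 bits

Cross-entropy: H(P,Q) = -Σ p(x) log q(x)

Alternatively: H(P,Q) = H(P) + D_KL(P||Q)
H(P) = 1.8776 bits
D_KL(P||Q) = 0.4993 bits

H(P,Q) = 1.8776 + 0.4993 = 2.3770 bits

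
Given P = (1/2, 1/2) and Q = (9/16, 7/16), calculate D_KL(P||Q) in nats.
0.0079 nats

KL divergence: D_KL(P||Q) = Σ p(x) log(p(x)/q(x))

Computing term by term:
  x=0: 1/2 × log_e[(1/2)/(9/16)] = 1/2 × -0.1178 = -0.0589
  x=1: 1/2 × log_e[(1/2)/(7/16)] = 1/2 × 0.1335 = 0.0668

D_KL(P||Q) = 0.0079 nats

Note: KL divergence is always non-negative and equals 0 iff P = Q.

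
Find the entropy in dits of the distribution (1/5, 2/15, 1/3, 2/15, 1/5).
0.6720 dits

Shannon entropy is H(X) = -Σ p(x) log p(x).

For P = (1/5, 2/15, 1/3, 2/15, 1/5):
H = -1/5 × log_10(1/5) -2/15 × log_10(2/15) -1/3 × log_10(1/3) -2/15 × log_10(2/15) -1/5 × log_10(1/5)
H = 0.6720 dits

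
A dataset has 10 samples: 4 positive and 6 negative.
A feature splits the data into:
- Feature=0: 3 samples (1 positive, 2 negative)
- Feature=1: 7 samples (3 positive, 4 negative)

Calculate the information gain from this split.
0.0058 bits

Information Gain = H(Y) - H(Y|Feature)

Before split:
P(positive) = 4/10 = 0.4000
H(Y) = 0.9710 bits

After split:
Feature=0: H = 0.9183 bits (weight = 3/10)
Feature=1: H = 0.9852 bits (weight = 7/10)
H(Y|Feature) = (3/10)×0.9183 + (7/10)×0.9852 = 0.9651 bits

Information Gain = 0.9710 - 0.9651 = 0.0058 bits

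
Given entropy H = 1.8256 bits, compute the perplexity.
3.5445

Perplexity is 2^H (or exp(H) for natural log).

H = 1.8256 bits
Perplexity = 2^1.8256 = 3.5445

Interpretation: The model's uncertainty is equivalent to choosing uniformly among 3.5 options.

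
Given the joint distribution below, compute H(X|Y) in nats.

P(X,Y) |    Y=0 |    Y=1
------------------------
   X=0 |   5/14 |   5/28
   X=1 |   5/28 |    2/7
0.6503 nats

Using the chain rule: H(X|Y) = H(X,Y) - H(Y)

First, compute H(X,Y) = 1.3409 nats

Marginal P(Y) = (15/28, 13/28)
H(Y) = 0.6906 nats

H(X|Y) = H(X,Y) - H(Y) = 1.3409 - 0.6906 = 0.6503 nats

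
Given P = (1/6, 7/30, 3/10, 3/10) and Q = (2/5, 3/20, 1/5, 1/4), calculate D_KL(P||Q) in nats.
0.1335 nats

KL divergence: D_KL(P||Q) = Σ p(x) log(p(x)/q(x))

Computing term by term:
  x=0: 1/6 × log_e[(1/6)/(2/5)] = 1/6 × -0.8755 = -0.1459
  x=1: 7/30 × log_e[(7/30)/(3/20)] = 7/30 × 0.4418 = 0.1031
  x=2: 3/10 × log_e[(3/10)/(1/5)] = 3/10 × 0.4055 = 0.1216
  x=3: 3/10 × log_e[(3/10)/(1/4)] = 3/10 × 0.1823 = 0.0547

D_KL(P||Q) = 0.1335 nats

Note: KL divergence is always non-negative and equals 0 iff P = Q.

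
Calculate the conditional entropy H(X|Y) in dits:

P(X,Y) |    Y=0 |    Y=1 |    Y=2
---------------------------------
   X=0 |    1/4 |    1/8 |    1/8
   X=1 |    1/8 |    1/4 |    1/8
0.2826 dits

Using the chain rule: H(X|Y) = H(X,Y) - H(Y)

First, compute H(X,Y) = 0.7526 dits

Marginal P(Y) = (3/8, 3/8, 1/4)
H(Y) = 0.4700 dits

H(X|Y) = H(X,Y) - H(Y) = 0.7526 - 0.4700 = 0.2826 dits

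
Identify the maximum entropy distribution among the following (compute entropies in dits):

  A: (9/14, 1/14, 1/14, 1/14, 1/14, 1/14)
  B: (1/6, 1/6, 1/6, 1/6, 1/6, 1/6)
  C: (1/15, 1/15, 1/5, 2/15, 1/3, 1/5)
B

For a discrete distribution over n outcomes, entropy is maximized by the uniform distribution.

Computing entropies:
H(A) = 0.5327 dits
H(B) = 0.7782 dits
H(C) = 0.7121 dits

The uniform distribution (where all probabilities equal 1/6) achieves the maximum entropy of log_10(6) = 0.7782 dits.

Distribution B has the highest entropy.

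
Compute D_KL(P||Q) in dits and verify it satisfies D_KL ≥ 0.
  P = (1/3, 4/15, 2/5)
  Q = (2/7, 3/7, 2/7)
0.0258 dits

KL divergence satisfies the Gibbs inequality: D_KL(P||Q) ≥ 0 for all distributions P, Q.

D_KL(P||Q) = Σ p(x) log(p(x)/q(x))
Term by term:
  x=0: 1/3 × log_10[(1/3)/(2/7)] = 0.0223
  x=1: 4/15 × log_10[(4/15)/(3/7)] = -0.0549
  x=2: 2/5 × log_10[(2/5)/(2/7)] = 0.0585
D_KL(P||Q) = 0.0258 dits

D_KL(P||Q) = 0.0258 ≥ 0 ✓

This non-negativity is a fundamental property: relative entropy cannot be negative because it measures how different Q is from P.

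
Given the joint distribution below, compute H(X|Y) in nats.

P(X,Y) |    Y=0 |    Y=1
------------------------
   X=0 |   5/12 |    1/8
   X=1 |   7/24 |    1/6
0.6791 nats

Using the chain rule: H(X|Y) = H(X,Y) - H(Y)

First, compute H(X,Y) = 1.2827 nats

Marginal P(Y) = (17/24, 7/24)
H(Y) = 0.6036 nats

H(X|Y) = H(X,Y) - H(Y) = 1.2827 - 0.6036 = 0.6791 nats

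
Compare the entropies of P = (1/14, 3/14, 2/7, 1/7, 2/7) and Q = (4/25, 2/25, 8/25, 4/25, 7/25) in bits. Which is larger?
P

Computing entropies in bits:
H(P) = 2.1820
H(Q) = 2.1778

Distribution P has higher entropy.

Intuition: The distribution closer to uniform (more spread out) has higher entropy.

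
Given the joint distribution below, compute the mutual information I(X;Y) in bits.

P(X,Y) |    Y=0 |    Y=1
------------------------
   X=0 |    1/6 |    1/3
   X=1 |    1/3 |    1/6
0.0817 bits

Mutual information: I(X;Y) = H(X) + H(Y) - H(X,Y)

Marginals:
P(X) = (1/2, 1/2), H(X) = 1.0000 bits
P(Y) = (1/2, 1/2), H(Y) = 1.0000 bits

Joint entropy: H(X,Y) = 1.9183 bits

I(X;Y) = 1.0000 + 1.0000 - 1.9183 = 0.0817 bits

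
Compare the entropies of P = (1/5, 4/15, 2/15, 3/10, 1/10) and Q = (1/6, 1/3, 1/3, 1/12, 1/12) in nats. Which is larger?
P

Computing entropies in nats:
H(P) = 1.5345
H(Q) = 1.4452

Distribution P has higher entropy.

Intuition: The distribution closer to uniform (more spread out) has higher entropy.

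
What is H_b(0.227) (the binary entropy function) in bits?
0.7727 bits

The binary entropy function is:
H(p) = -p log(p) - (1-p) log(1-p)

H(0.227) = -0.227 × log_2(0.227) - 0.773 × log_2(0.773)
H(0.227) = 0.7727 bits

Note: Binary entropy is maximized at p=0.5 (H=1 bit) and minimized at p=0 or p=1 (H=0).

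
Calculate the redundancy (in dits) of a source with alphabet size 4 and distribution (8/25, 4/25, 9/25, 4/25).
0.0293 dits

Redundancy measures how far a source is from maximum entropy:
R = H_max - H(X)

Maximum entropy for 4 symbols: H_max = log_10(4) = 0.6021 dits
Actual entropy: H(X) = 0.5728 dits
Redundancy: R = 0.6021 - 0.5728 = 0.0293 dits

This redundancy represents potential for compression: the source could be compressed by 0.0293 dits per symbol.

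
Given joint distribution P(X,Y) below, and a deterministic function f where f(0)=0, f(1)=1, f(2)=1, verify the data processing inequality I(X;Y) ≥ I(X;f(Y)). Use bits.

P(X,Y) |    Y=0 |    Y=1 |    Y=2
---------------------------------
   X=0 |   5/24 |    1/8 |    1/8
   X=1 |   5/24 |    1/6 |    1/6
I(X;Y) = 0.0036, I(X;f(Y)) = 0.0036, inequality holds: 0.0036 ≥ 0.0036

Data Processing Inequality: For any Markov chain X → Y → Z, we have I(X;Y) ≥ I(X;Z).

Here Z = f(Y) is a deterministic function of Y, forming X → Y → Z.

Original I(X;Y) = 0.0036 bits

After applying f:
P(X,Z) where Z=f(Y):
- P(X,Z=0) = P(X,Y=0)
- P(X,Z=1) = P(X,Y=1) + P(X,Y=2)

I(X;Z) = I(X;f(Y)) = 0.0036 bits

Verification: 0.0036 ≥ 0.0036 ✓

Information cannot be created by processing; the function f can only lose information about X.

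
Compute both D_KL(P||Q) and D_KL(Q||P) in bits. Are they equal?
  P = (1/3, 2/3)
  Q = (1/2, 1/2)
D_KL(P||Q) = 0.0817, D_KL(Q||P) = 0.0850

KL divergence is not symmetric: D_KL(P||Q) ≠ D_KL(Q||P) in general.

D_KL(P||Q) = 0.0817 bits
D_KL(Q||P) = 0.0850 bits

No, they are not equal!

This asymmetry is why KL divergence is not a true distance metric.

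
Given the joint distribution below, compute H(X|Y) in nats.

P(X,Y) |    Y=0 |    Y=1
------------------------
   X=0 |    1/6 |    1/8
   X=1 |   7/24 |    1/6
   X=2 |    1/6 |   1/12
1.0607 nats

Using the chain rule: H(X|Y) = H(X,Y) - H(Y)

First, compute H(X,Y) = 1.7223 nats

Marginal P(Y) = (5/8, 3/8)
H(Y) = 0.6616 nats

H(X|Y) = H(X,Y) - H(Y) = 1.7223 - 0.6616 = 1.0607 nats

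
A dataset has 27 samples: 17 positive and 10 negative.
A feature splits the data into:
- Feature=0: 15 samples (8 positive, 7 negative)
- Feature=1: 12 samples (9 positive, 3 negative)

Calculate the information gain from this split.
0.0366 bits

Information Gain = H(Y) - H(Y|Feature)

Before split:
P(positive) = 17/27 = 0.6296
H(Y) = 0.9510 bits

After split:
Feature=0: H = 0.9968 bits (weight = 15/27)
Feature=1: H = 0.8113 bits (weight = 12/27)
H(Y|Feature) = (15/27)×0.9968 + (12/27)×0.8113 = 0.9143 bits

Information Gain = 0.9510 - 0.9143 = 0.0366 bits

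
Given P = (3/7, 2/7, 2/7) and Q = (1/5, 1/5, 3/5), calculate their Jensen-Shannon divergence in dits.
0.0233 dits

Jensen-Shannon divergence is:
JSD(P||Q) = 0.5 × D_KL(P||M) + 0.5 × D_KL(Q||M)
where M = 0.5 × (P + Q) is the mixture distribution.

M = 0.5 × (3/7, 2/7, 2/7) + 0.5 × (1/5, 1/5, 3/5) = (11/35, 0.242857, 0.442857)

D_KL(P||M) = 0.0235 dits
D_KL(Q||M) = 0.0230 dits

JSD(P||Q) = 0.5 × 0.0235 + 0.5 × 0.0230 = 0.0233 dits

Unlike KL divergence, JSD is symmetric and bounded: 0 ≤ JSD ≤ log(2).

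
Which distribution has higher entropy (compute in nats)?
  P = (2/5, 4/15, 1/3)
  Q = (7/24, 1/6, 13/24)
P

Computing entropies in nats:
H(P) = 1.0852
H(Q) = 0.9901

Distribution P has higher entropy.

Intuition: The distribution closer to uniform (more spread out) has higher entropy.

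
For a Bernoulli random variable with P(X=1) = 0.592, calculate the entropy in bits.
0.9754 bits

The binary entropy function is:
H(p) = -p log(p) - (1-p) log(1-p)

H(0.592) = -0.592 × log_2(0.592) - 0.408 × log_2(0.408)
H(0.592) = 0.9754 bits

Note: Binary entropy is maximized at p=0.5 (H=1 bit) and minimized at p=0 or p=1 (H=0).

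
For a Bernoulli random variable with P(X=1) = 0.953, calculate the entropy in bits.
0.2735 bits

The binary entropy function is:
H(p) = -p log(p) - (1-p) log(1-p)

H(0.953) = -0.953 × log_2(0.953) - 0.047 × log_2(0.047)
H(0.953) = 0.2735 bits

Note: Binary entropy is maximized at p=0.5 (H=1 bit) and minimized at p=0 or p=1 (H=0).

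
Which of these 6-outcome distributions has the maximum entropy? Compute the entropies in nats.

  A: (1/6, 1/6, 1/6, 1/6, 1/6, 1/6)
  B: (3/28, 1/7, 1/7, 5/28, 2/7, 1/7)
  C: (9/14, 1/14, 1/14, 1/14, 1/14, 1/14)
A

For a discrete distribution over n outcomes, entropy is maximized by the uniform distribution.

Computing entropies:
H(A) = 1.7918 nats
H(B) = 1.7388 nats
H(C) = 1.2266 nats

The uniform distribution (where all probabilities equal 1/6) achieves the maximum entropy of log_e(6) = 1.7918 nats.

Distribution A has the highest entropy.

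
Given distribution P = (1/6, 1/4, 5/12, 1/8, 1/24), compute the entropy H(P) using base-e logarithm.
1.4023 nats

Shannon entropy is H(X) = -Σ p(x) log p(x).

For P = (1/6, 1/4, 5/12, 1/8, 1/24):
H = -1/6 × log_e(1/6) -1/4 × log_e(1/4) -5/12 × log_e(5/12) -1/8 × log_e(1/8) -1/24 × log_e(1/24)
H = 1.4023 nats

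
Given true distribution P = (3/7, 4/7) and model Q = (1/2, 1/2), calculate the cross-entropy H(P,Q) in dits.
0.3010 dits

Cross-entropy: H(P,Q) = -Σ p(x) log q(x)

Alternatively: H(P,Q) = H(P) + D_KL(P||Q)
H(P) = 0.2966 dits
D_KL(P||Q) = 0.0044 dits

H(P,Q) = 0.2966 + 0.0044 = 0.3010 dits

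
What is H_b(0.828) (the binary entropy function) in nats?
0.4590 nats

The binary entropy function is:
H(p) = -p log(p) - (1-p) log(1-p)

H(0.828) = -0.828 × log_e(0.828) - 0.172 × log_e(0.172)
H(0.828) = 0.4590 nats

Note: Binary entropy is maximized at p=0.5 (H=1 bit) and minimized at p=0 or p=1 (H=0).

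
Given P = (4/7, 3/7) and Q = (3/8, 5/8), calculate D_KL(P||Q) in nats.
0.0790 nats

KL divergence: D_KL(P||Q) = Σ p(x) log(p(x)/q(x))

Computing term by term:
  x=0: 4/7 × log_e[(4/7)/(3/8)] = 4/7 × 0.4212 = 0.2407
  x=1: 3/7 × log_e[(3/7)/(5/8)] = 3/7 × -0.3773 = -0.1617

D_KL(P||Q) = 0.0790 nats

Note: KL divergence is always non-negative and equals 0 iff P = Q.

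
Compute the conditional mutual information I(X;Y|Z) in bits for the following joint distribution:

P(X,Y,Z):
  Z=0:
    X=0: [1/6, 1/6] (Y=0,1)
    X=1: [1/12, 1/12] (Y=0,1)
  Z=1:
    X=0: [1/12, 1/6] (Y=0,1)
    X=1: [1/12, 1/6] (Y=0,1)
0.0000 bits

Conditional mutual information: I(X;Y|Z) = H(X|Z) + H(Y|Z) - H(X,Y|Z)

H(Z) = 1.0000
H(X,Z) = 1.9591 → H(X|Z) = 0.9591
H(Y,Z) = 1.9591 → H(Y|Z) = 0.9591
H(X,Y,Z) = 2.9183 → H(X,Y|Z) = 1.9183

I(X;Y|Z) = 0.9591 + 0.9591 - 1.9183 = 0.0000 bits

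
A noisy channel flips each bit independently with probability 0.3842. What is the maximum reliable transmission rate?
0.0390 bits

For a binary symmetric channel (BSC) with error probability p:
Capacity C = 1 - H(p) bits per symbol

where H(p) = -p log₂(p) - (1-p) log₂(1-p) is the binary entropy function.

H(0.3842) = 0.9610 bits
C = 1 - 0.9610 = 0.0390 bits per symbol

This means we can reliably transmit up to 0.0390 bits of information per channel use.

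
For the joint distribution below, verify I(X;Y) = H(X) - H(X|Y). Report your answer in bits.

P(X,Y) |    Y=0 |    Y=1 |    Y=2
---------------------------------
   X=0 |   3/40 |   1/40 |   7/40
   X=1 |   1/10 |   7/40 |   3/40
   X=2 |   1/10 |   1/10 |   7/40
I(X;Y) = 0.1205 bits

Mutual information has multiple equivalent forms:
- I(X;Y) = H(X) - H(X|Y)
- I(X;Y) = H(Y) - H(Y|X)
- I(X;Y) = H(X) + H(Y) - H(X,Y)

Computing all quantities:
H(X) = 1.5729, H(Y) = 1.5579, H(X,Y) = 3.0103
H(X|Y) = 1.4524, H(Y|X) = 1.4374

Verification:
H(X) - H(X|Y) = 1.5729 - 1.4524 = 0.1205
H(Y) - H(Y|X) = 1.5579 - 1.4374 = 0.1205
H(X) + H(Y) - H(X,Y) = 1.5729 + 1.5579 - 3.0103 = 0.1205

All forms give I(X;Y) = 0.1205 bits. ✓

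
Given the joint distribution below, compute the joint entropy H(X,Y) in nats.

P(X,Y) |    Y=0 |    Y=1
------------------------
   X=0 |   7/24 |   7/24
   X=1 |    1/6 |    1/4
1.3640 nats

Joint entropy is H(X,Y) = -Σ_{x,y} p(x,y) log p(x,y).

Summing over all non-zero entries:
H(X,Y) = -[7/24·log_e(7/24) + 7/24·log_e(7/24) + 1/6·log_e(1/6) + 1/4·log_e(1/4)]
H(X,Y) = 1.3640 nats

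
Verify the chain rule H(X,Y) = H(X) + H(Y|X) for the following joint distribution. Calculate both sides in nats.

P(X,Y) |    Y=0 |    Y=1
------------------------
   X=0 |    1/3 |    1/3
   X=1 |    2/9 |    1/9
H(X,Y) = 1.3108, H(X) = 0.6365, H(Y|X) = 0.6743 (all in nats)

Chain rule: H(X,Y) = H(X) + H(Y|X)

Left side — joint entropy directly:
H(X,Y) = -Σ p(x,y) log p(x,y) = 1.3108 nats

Right side — compute H(Y|X) from the conditional distributions:
P(X) = (2/3, 1/3), so H(X) = 0.6365 nats
H(Y|X) = Σ_x P(X=x) · H(Y|X=x):
  P(Y|X=0) = (1/2, 1/2), H(Y|X=0) = 0.6931, weight P(X=0) = 2/3
  P(Y|X=1) = (2/3, 1/3), H(Y|X=1) = 0.6365, weight P(X=1) = 1/3
H(Y|X) = 0.6743 nats

H(X) + H(Y|X) = 0.6365 + 0.6743 = 1.3108 nats

Both sides equal 1.3108 nats. ✓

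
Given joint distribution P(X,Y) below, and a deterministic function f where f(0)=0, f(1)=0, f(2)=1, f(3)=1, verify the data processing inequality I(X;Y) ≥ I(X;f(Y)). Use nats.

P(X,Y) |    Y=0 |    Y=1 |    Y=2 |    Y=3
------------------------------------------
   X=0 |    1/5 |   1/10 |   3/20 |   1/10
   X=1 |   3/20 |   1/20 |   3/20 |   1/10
I(X;Y) = 0.0071, I(X;f(Y)) = 0.0051, inequality holds: 0.0071 ≥ 0.0051

Data Processing Inequality: For any Markov chain X → Y → Z, we have I(X;Y) ≥ I(X;Z).

Here Z = f(Y) is a deterministic function of Y, forming X → Y → Z.

Original I(X;Y) = 0.0071 nats

After applying f:
P(X,Z) where Z=f(Y):
- P(X,Z=0) = P(X,Y=0) + P(X,Y=1)
- P(X,Z=1) = P(X,Y=2) + P(X,Y=3)

I(X;Z) = I(X;f(Y)) = 0.0051 nats

Verification: 0.0071 ≥ 0.0051 ✓

Information cannot be created by processing; the function f can only lose information about X.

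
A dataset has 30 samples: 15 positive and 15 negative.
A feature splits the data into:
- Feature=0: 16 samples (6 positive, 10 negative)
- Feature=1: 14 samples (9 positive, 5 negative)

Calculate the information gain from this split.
0.0522 bits

Information Gain = H(Y) - H(Y|Feature)

Before split:
P(positive) = 15/30 = 0.5000
H(Y) = 1.0000 bits

After split:
Feature=0: H = 0.9544 bits (weight = 16/30)
Feature=1: H = 0.9403 bits (weight = 14/30)
H(Y|Feature) = (16/30)×0.9544 + (14/30)×0.9403 = 0.9478 bits

Information Gain = 1.0000 - 0.9478 = 0.0522 bits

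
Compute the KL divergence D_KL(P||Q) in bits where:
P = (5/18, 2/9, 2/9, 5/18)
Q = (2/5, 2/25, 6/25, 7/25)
0.1535 bits

KL divergence: D_KL(P||Q) = Σ p(x) log(p(x)/q(x))

Computing term by term:
  x=0: 5/18 × log_2[(5/18)/(2/5)] = 5/18 × -0.5261 = -0.1461
  x=1: 2/9 × log_2[(2/9)/(2/25)] = 2/9 × 1.4739 = 0.3275
  x=2: 2/9 × log_2[(2/9)/(6/25)] = 2/9 × -0.1110 = -0.0247
  x=3: 5/18 × log_2[(5/18)/(7/25)] = 5/18 × -0.0115 = -0.0032

D_KL(P||Q) = 0.1535 bits

Note: KL divergence is always non-negative and equals 0 iff P = Q.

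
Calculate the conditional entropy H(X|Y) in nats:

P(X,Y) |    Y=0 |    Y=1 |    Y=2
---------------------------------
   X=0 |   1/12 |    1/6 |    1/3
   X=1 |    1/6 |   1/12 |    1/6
0.6365 nats

Using the chain rule: H(X|Y) = H(X,Y) - H(Y)

First, compute H(X,Y) = 1.6762 nats

Marginal P(Y) = (1/4, 1/4, 1/2)
H(Y) = 1.0397 nats

H(X|Y) = H(X,Y) - H(Y) = 1.6762 - 1.0397 = 0.6365 nats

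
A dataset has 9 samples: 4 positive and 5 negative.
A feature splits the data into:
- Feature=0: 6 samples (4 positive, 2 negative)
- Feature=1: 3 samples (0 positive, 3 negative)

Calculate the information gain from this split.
0.3789 bits

Information Gain = H(Y) - H(Y|Feature)

Before split:
P(positive) = 4/9 = 0.4444
H(Y) = 0.9911 bits

After split:
Feature=0: H = 0.9183 bits (weight = 6/9)
Feature=1: H = 0.0000 bits (weight = 3/9)
H(Y|Feature) = (6/9)×0.9183 + (3/9)×0.0000 = 0.6122 bits

Information Gain = 0.9911 - 0.6122 = 0.3789 bits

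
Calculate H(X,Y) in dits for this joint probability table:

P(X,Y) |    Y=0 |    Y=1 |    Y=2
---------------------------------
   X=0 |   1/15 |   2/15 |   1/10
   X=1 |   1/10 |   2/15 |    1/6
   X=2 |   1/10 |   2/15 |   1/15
0.9365 dits

Joint entropy is H(X,Y) = -Σ_{x,y} p(x,y) log p(x,y).

Summing over all non-zero entries:
H(X,Y) = -[1/15·log_10(1/15) + 2/15·log_10(2/15) + 1/10·log_10(1/10) + 1/10·log_10(1/10) + 2/15·log_10(2/15) + 1/6·log_10(1/6) + 1/10·log_10(1/10) + 2/15·log_10(2/15) + 1/15·log_10(1/15)]
H(X,Y) = 0.9365 dits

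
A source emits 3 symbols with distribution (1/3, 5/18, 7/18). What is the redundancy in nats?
0.0093 nats

Redundancy measures how far a source is from maximum entropy:
R = H_max - H(X)

Maximum entropy for 3 symbols: H_max = log_e(3) = 1.0986 nats
Actual entropy: H(X) = 1.0893 nats
Redundancy: R = 1.0986 - 1.0893 = 0.0093 nats

This redundancy represents potential for compression: the source could be compressed by 0.0093 nats per symbol.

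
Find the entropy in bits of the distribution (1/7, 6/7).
0.5917 bits

Shannon entropy is H(X) = -Σ p(x) log p(x).

For P = (1/7, 6/7):
H = -1/7 × log_2(1/7) -6/7 × log_2(6/7)
H = 0.5917 bits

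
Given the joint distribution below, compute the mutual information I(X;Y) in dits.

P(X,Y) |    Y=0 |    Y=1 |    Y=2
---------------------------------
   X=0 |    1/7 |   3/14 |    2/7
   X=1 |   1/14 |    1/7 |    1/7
0.0010 dits

Mutual information: I(X;Y) = H(X) + H(Y) - H(X,Y)

Marginals:
P(X) = (9/14, 5/14), H(X) = 0.2831 dits
P(Y) = (3/14, 5/14, 3/7), H(Y) = 0.4608 dits

Joint entropy: H(X,Y) = 0.7429 dits

I(X;Y) = 0.2831 + 0.4608 - 0.7429 = 0.0010 dits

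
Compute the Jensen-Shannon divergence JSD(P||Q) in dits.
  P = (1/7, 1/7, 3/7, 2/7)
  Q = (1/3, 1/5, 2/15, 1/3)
0.0277 dits

Jensen-Shannon divergence is:
JSD(P||Q) = 0.5 × D_KL(P||M) + 0.5 × D_KL(Q||M)
where M = 0.5 × (P + Q) is the mixture distribution.

M = 0.5 × (1/7, 1/7, 3/7, 2/7) + 0.5 × (1/3, 1/5, 2/15, 1/3) = (5/21, 6/35, 0.280952, 0.309524)

D_KL(P||M) = 0.0257 dits
D_KL(Q||M) = 0.0297 dits

JSD(P||Q) = 0.5 × 0.0257 + 0.5 × 0.0297 = 0.0277 dits

Unlike KL divergence, JSD is symmetric and bounded: 0 ≤ JSD ≤ log(2).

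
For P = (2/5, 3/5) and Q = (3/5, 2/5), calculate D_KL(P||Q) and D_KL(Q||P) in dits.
D_KL(P||Q) = 0.0352, D_KL(Q||P) = 0.0352

KL divergence is not symmetric: D_KL(P||Q) ≠ D_KL(Q||P) in general.

D_KL(P||Q) = 0.0352 dits
D_KL(Q||P) = 0.0352 dits

In this case they happen to be equal (to 4 decimal places).

This asymmetry is why KL divergence is not a true distance metric.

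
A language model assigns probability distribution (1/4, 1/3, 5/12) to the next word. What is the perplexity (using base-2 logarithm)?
2.9375

Perplexity is 2^H (or exp(H) for natural log).

First, H = -Σ p log p = 1.5546 bits
Perplexity = 2^1.5546 = 2.9375

Interpretation: The model's uncertainty is equivalent to choosing uniformly among 2.9 options.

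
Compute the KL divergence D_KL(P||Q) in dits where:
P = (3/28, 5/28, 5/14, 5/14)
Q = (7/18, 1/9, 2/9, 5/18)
0.0894 dits

KL divergence: D_KL(P||Q) = Σ p(x) log(p(x)/q(x))

Computing term by term:
  x=0: 3/28 × log_10[(3/28)/(7/18)] = 3/28 × -0.5599 = -0.0600
  x=1: 5/28 × log_10[(5/28)/(1/9)] = 5/28 × 0.2061 = 0.0368
  x=2: 5/14 × log_10[(5/14)/(2/9)] = 5/14 × 0.2061 = 0.0736
  x=3: 5/14 × log_10[(5/14)/(5/18)] = 5/14 × 0.1091 = 0.0390

D_KL(P||Q) = 0.0894 dits

Note: KL divergence is always non-negative and equals 0 iff P = Q.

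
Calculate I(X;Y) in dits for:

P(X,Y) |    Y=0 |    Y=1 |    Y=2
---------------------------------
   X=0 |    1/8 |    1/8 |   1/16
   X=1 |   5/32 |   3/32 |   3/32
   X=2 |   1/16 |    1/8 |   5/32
0.0195 dits

Mutual information: I(X;Y) = H(X) + H(Y) - H(X,Y)

Marginals:
P(X) = (5/16, 11/32, 11/32), H(X) = 0.4767 dits
P(Y) = (11/32, 11/32, 5/16), H(Y) = 0.4767 dits

Joint entropy: H(X,Y) = 0.9339 dits

I(X;Y) = 0.4767 + 0.4767 - 0.9339 = 0.0195 dits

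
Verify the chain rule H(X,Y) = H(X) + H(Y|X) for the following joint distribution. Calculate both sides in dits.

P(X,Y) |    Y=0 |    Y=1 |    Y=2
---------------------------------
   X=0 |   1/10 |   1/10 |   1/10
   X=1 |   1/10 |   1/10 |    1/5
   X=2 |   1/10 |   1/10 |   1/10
H(X,Y) = 0.9398, H(X) = 0.4729, H(Y|X) = 0.4669 (all in dits)

Chain rule: H(X,Y) = H(X) + H(Y|X)

Left side — joint entropy directly:
H(X,Y) = -Σ p(x,y) log p(x,y) = 0.9398 dits

Right side — compute H(Y|X) from the conditional distributions:
P(X) = (3/10, 2/5, 3/10), so H(X) = 0.4729 dits
H(Y|X) = Σ_x P(X=x) · H(Y|X=x):
  P(Y|X=0) = (1/3, 1/3, 1/3), H(Y|X=0) = 0.4771, weight P(X=0) = 3/10
  P(Y|X=1) = (1/4, 1/4, 1/2), H(Y|X=1) = 0.4515, weight P(X=1) = 2/5
  P(Y|X=2) = (1/3, 1/3, 1/3), H(Y|X=2) = 0.4771, weight P(X=2) = 3/10
H(Y|X) = 0.4669 dits

H(X) + H(Y|X) = 0.4729 + 0.4669 = 0.9398 dits

Both sides equal 0.9398 dits. ✓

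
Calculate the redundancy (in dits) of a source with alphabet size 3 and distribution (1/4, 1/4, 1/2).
0.0256 dits

Redundancy measures how far a source is from maximum entropy:
R = H_max - H(X)

Maximum entropy for 3 symbols: H_max = log_10(3) = 0.4771 dits
Actual entropy: H(X) = 0.4515 dits
Redundancy: R = 0.4771 - 0.4515 = 0.0256 dits

This redundancy represents potential for compression: the source could be compressed by 0.0256 dits per symbol.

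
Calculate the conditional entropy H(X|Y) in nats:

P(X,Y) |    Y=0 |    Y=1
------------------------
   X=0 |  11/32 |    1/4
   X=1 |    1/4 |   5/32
0.6748 nats

Using the chain rule: H(X|Y) = H(X,Y) - H(Y)

First, compute H(X,Y) = 1.3503 nats

Marginal P(Y) = (19/32, 13/32)
H(Y) = 0.6755 nats

H(X|Y) = H(X,Y) - H(Y) = 1.3503 - 0.6755 = 0.6748 nats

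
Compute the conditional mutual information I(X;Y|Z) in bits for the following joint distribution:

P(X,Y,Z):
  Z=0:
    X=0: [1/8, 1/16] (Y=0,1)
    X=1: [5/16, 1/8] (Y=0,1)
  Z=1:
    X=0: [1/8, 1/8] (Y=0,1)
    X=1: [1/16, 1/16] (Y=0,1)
0.0010 bits

Conditional mutual information: I(X;Y|Z) = H(X|Z) + H(Y|Z) - H(X,Y|Z)

H(Z) = 0.9544
H(X,Z) = 1.8496 → H(X|Z) = 0.8952
H(Y,Z) = 1.8802 → H(Y|Z) = 0.9258
H(X,Y,Z) = 2.7744 → H(X,Y|Z) = 1.8200

I(X;Y|Z) = 0.8952 + 0.9258 - 1.8200 = 0.0010 bits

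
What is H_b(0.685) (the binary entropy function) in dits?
0.2706 dits

The binary entropy function is:
H(p) = -p log(p) - (1-p) log(1-p)

H(0.685) = -0.685 × log_10(0.685) - 0.315 × log_10(0.315)
H(0.685) = 0.2706 dits

Note: Binary entropy is maximized at p=0.5 (H=1 bit) and minimized at p=0 or p=1 (H=0).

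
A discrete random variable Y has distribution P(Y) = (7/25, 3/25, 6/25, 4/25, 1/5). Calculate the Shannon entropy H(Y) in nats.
1.5685 nats

Shannon entropy is H(X) = -Σ p(x) log p(x).

For P = (7/25, 3/25, 6/25, 4/25, 1/5):
H = -7/25 × log_e(7/25) -3/25 × log_e(3/25) -6/25 × log_e(6/25) -4/25 × log_e(4/25) -1/5 × log_e(1/5)
H = 1.5685 nats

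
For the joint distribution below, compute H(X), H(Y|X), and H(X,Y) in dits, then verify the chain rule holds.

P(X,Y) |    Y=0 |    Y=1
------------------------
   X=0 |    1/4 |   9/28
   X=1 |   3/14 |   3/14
H(X,Y) = 0.5957, H(X) = 0.2966, H(Y|X) = 0.2991 (all in dits)

Chain rule: H(X,Y) = H(X) + H(Y|X)

Left side — joint entropy directly:
H(X,Y) = -Σ p(x,y) log p(x,y) = 0.5957 dits

Right side — compute H(Y|X) from the conditional distributions:
P(X) = (4/7, 3/7), so H(X) = 0.2966 dits
H(Y|X) = Σ_x P(X=x) · H(Y|X=x):
  P(Y|X=0) = (7/16, 9/16), H(Y|X=0) = 0.2976, weight P(X=0) = 4/7
  P(Y|X=1) = (1/2, 1/2), H(Y|X=1) = 0.3010, weight P(X=1) = 3/7
H(Y|X) = 0.2991 dits

H(X) + H(Y|X) = 0.2966 + 0.2991 = 0.5957 dits

Both sides equal 0.5957 dits. ✓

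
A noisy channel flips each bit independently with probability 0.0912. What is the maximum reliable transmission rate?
0.5595 bits

For a binary symmetric channel (BSC) with error probability p:
Capacity C = 1 - H(p) bits per symbol

where H(p) = -p log₂(p) - (1-p) log₂(1-p) is the binary entropy function.

H(0.0912) = 0.4405 bits
C = 1 - 0.4405 = 0.5595 bits per symbol

This means we can reliably transmit up to 0.5595 bits of information per channel use.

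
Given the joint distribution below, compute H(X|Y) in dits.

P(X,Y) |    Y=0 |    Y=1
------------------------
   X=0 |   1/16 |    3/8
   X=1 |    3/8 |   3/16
0.2334 dits

Using the chain rule: H(X|Y) = H(X,Y) - H(Y)

First, compute H(X,Y) = 0.5310 dits

Marginal P(Y) = (7/16, 9/16)
H(Y) = 0.2976 dits

H(X|Y) = H(X,Y) - H(Y) = 0.5310 - 0.2976 = 0.2334 dits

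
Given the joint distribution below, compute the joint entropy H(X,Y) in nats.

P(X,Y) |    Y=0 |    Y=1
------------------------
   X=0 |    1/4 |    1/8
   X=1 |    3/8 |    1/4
1.3209 nats

Joint entropy is H(X,Y) = -Σ_{x,y} p(x,y) log p(x,y).

Summing over all non-zero entries:
H(X,Y) = -[1/4·log_e(1/4) + 1/8·log_e(1/8) + 3/8·log_e(3/8) + 1/4·log_e(1/4)]
H(X,Y) = 1.3209 nats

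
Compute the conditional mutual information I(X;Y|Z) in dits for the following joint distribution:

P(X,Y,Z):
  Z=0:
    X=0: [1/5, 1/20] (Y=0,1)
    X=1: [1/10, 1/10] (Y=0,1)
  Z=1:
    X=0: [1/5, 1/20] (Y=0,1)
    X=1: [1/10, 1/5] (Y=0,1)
0.0372 dits

Conditional mutual information: I(X;Y|Z) = H(X|Z) + H(Y|Z) - H(X,Y|Z)

H(Z) = 0.2989
H(X,Z) = 0.5977 → H(X|Z) = 0.2988
H(Y,Z) = 0.5878 → H(Y|Z) = 0.2890
H(X,Y,Z) = 0.8495 → H(X,Y|Z) = 0.5506

I(X;Y|Z) = 0.2988 + 0.2890 - 0.5506 = 0.0372 dits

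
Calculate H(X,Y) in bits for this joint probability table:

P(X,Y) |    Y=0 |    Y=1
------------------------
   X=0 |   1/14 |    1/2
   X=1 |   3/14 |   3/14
1.7244 bits

Joint entropy is H(X,Y) = -Σ_{x,y} p(x,y) log p(x,y).

Summing over all non-zero entries:
H(X,Y) = -[1/14·log_2(1/14) + 1/2·log_2(1/2) + 3/14·log_2(3/14) + 3/14·log_2(3/14)]
H(X,Y) = 1.7244 bits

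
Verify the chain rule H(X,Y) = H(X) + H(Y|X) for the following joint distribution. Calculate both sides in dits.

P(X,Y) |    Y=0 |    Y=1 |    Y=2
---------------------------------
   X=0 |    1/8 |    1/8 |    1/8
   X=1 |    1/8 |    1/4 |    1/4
H(X,Y) = 0.7526, H(X) = 0.2873, H(Y|X) = 0.4653 (all in dits)

Chain rule: H(X,Y) = H(X) + H(Y|X)

Left side — joint entropy directly:
H(X,Y) = -Σ p(x,y) log p(x,y) = 0.7526 dits

Right side — compute H(Y|X) from the conditional distributions:
P(X) = (3/8, 5/8), so H(X) = 0.2873 dits
H(Y|X) = Σ_x P(X=x) · H(Y|X=x):
  P(Y|X=0) = (1/3, 1/3, 1/3), H(Y|X=0) = 0.4771, weight P(X=0) = 3/8
  P(Y|X=1) = (1/5, 2/5, 2/5), H(Y|X=1) = 0.4581, weight P(X=1) = 5/8
H(Y|X) = 0.4653 dits

H(X) + H(Y|X) = 0.2873 + 0.4653 = 0.7526 dits

Both sides equal 0.7526 dits. ✓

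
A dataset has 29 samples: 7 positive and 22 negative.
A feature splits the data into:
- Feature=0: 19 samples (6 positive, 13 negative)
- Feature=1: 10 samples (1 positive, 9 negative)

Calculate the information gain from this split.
0.0461 bits

Information Gain = H(Y) - H(Y|Feature)

Before split:
P(positive) = 7/29 = 0.2414
H(Y) = 0.7973 bits

After split:
Feature=0: H = 0.8997 bits (weight = 19/29)
Feature=1: H = 0.4690 bits (weight = 10/29)
H(Y|Feature) = (19/29)×0.8997 + (10/29)×0.4690 = 0.7512 bits

Information Gain = 0.7973 - 0.7512 = 0.0461 bits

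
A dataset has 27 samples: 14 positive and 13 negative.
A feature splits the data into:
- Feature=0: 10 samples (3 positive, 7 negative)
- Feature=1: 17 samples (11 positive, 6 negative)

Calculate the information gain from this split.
0.0829 bits

Information Gain = H(Y) - H(Y|Feature)

Before split:
P(positive) = 14/27 = 0.5185
H(Y) = 0.9990 bits

After split:
Feature=0: H = 0.8813 bits (weight = 10/27)
Feature=1: H = 0.9367 bits (weight = 17/27)
H(Y|Feature) = (10/27)×0.8813 + (17/27)×0.9367 = 0.9162 bits

Information Gain = 0.9990 - 0.9162 = 0.0829 bits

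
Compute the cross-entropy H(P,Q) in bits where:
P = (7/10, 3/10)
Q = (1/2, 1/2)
1.0000 bits

Cross-entropy: H(P,Q) = -Σ p(x) log q(x)

Alternatively: H(P,Q) = H(P) + D_KL(P||Q)
H(P) = 0.8813 bits
D_KL(P||Q) = 0.1187 bits

H(P,Q) = 0.8813 + 0.1187 = 1.0000 bits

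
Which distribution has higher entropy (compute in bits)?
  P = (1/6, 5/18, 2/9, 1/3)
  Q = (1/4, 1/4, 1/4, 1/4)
Q

Computing entropies in bits:
H(P) = 1.9547
H(Q) = 2.0000

Distribution Q has higher entropy.

Intuition: The distribution closer to uniform (more spread out) has higher entropy.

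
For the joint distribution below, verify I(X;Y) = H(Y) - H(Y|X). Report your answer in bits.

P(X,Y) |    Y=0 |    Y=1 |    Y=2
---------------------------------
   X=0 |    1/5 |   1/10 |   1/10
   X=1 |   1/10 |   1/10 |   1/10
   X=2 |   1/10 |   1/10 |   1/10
I(X;Y) = 0.0200 bits

Mutual information has multiple equivalent forms:
- I(X;Y) = H(X) - H(X|Y)
- I(X;Y) = H(Y) - H(Y|X)
- I(X;Y) = H(X) + H(Y) - H(X,Y)

Computing all quantities:
H(X) = 1.5710, H(Y) = 1.5710, H(X,Y) = 3.1219
H(X|Y) = 1.5510, H(Y|X) = 1.5510

Verification:
H(X) - H(X|Y) = 1.5710 - 1.5510 = 0.0200
H(Y) - H(Y|X) = 1.5710 - 1.5510 = 0.0200
H(X) + H(Y) - H(X,Y) = 1.5710 + 1.5710 - 3.1219 = 0.0200

All forms give I(X;Y) = 0.0200 bits. ✓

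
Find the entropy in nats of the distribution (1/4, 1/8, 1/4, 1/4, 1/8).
1.5596 nats

Shannon entropy is H(X) = -Σ p(x) log p(x).

For P = (1/4, 1/8, 1/4, 1/4, 1/8):
H = -1/4 × log_e(1/4) -1/8 × log_e(1/8) -1/4 × log_e(1/4) -1/4 × log_e(1/4) -1/8 × log_e(1/8)
H = 1.5596 nats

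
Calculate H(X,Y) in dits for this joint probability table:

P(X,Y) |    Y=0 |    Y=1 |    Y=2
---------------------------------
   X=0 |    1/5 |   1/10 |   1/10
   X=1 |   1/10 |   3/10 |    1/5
0.7365 dits

Joint entropy is H(X,Y) = -Σ_{x,y} p(x,y) log p(x,y).

Summing over all non-zero entries:
H(X,Y) = -[1/5·log_10(1/5) + 1/10·log_10(1/10) + 1/10·log_10(1/10) + 1/10·log_10(1/10) + 3/10·log_10(3/10) + 1/5·log_10(1/5)]
H(X,Y) = 0.7365 dits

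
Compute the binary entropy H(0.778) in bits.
0.7638 bits

The binary entropy function is:
H(p) = -p log(p) - (1-p) log(1-p)

H(0.778) = -0.778 × log_2(0.778) - 0.222 × log_2(0.222)
H(0.778) = 0.7638 bits

Note: Binary entropy is maximized at p=0.5 (H=1 bit) and minimized at p=0 or p=1 (H=0).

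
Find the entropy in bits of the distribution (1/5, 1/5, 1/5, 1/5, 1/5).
2.3219 bits

Shannon entropy is H(X) = -Σ p(x) log p(x).

For P = (1/5, 1/5, 1/5, 1/5, 1/5):
H = -1/5 × log_2(1/5) -1/5 × log_2(1/5) -1/5 × log_2(1/5) -1/5 × log_2(1/5) -1/5 × log_2(1/5)
H = 2.3219 bits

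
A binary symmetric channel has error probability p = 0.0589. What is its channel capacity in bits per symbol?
0.6769 bits

For a binary symmetric channel (BSC) with error probability p:
Capacity C = 1 - H(p) bits per symbol

where H(p) = -p log₂(p) - (1-p) log₂(1-p) is the binary entropy function.

H(0.0589) = 0.3231 bits
C = 1 - 0.3231 = 0.6769 bits per symbol

This means we can reliably transmit up to 0.6769 bits of information per channel use.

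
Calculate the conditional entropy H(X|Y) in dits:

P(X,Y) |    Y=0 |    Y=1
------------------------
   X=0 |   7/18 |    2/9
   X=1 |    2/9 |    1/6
0.2893 dits

Using the chain rule: H(X|Y) = H(X,Y) - H(Y)

First, compute H(X,Y) = 0.5795 dits

Marginal P(Y) = (11/18, 7/18)
H(Y) = 0.2902 dits

H(X|Y) = H(X,Y) - H(Y) = 0.5795 - 0.2902 = 0.2893 dits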